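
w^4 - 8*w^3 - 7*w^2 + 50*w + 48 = (w - 8)*(w - 3)*(w + 1)*(w + 2)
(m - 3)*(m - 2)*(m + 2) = m^3 - 3*m^2 - 4*m + 12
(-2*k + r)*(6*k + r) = -12*k^2 + 4*k*r + r^2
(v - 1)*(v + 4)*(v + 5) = v^3 + 8*v^2 + 11*v - 20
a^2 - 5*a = a*(a - 5)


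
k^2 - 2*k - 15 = (k - 5)*(k + 3)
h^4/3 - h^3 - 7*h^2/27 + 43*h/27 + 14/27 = (h/3 + 1/3)*(h - 7/3)*(h - 2)*(h + 1/3)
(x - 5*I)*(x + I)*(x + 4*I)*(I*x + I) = I*x^4 + I*x^3 + 21*I*x^2 - 20*x + 21*I*x - 20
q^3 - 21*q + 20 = (q - 4)*(q - 1)*(q + 5)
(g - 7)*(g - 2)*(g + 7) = g^3 - 2*g^2 - 49*g + 98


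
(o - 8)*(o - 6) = o^2 - 14*o + 48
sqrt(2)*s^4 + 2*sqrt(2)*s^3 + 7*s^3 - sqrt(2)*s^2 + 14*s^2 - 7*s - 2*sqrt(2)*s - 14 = (s - 1)*(s + 2)*(s + 7*sqrt(2)/2)*(sqrt(2)*s + sqrt(2))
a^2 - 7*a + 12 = (a - 4)*(a - 3)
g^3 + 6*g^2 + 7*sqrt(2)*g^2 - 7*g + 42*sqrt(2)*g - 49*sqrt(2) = (g - 1)*(g + 7)*(g + 7*sqrt(2))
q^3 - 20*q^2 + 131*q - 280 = (q - 8)*(q - 7)*(q - 5)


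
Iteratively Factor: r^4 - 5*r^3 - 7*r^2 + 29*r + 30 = (r - 3)*(r^3 - 2*r^2 - 13*r - 10) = (r - 3)*(r + 1)*(r^2 - 3*r - 10) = (r - 3)*(r + 1)*(r + 2)*(r - 5)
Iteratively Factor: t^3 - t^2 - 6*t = (t - 3)*(t^2 + 2*t) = t*(t - 3)*(t + 2)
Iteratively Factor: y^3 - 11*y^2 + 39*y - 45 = (y - 3)*(y^2 - 8*y + 15) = (y - 5)*(y - 3)*(y - 3)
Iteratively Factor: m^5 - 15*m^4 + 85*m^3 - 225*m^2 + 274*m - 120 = (m - 1)*(m^4 - 14*m^3 + 71*m^2 - 154*m + 120) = (m - 4)*(m - 1)*(m^3 - 10*m^2 + 31*m - 30) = (m - 5)*(m - 4)*(m - 1)*(m^2 - 5*m + 6) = (m - 5)*(m - 4)*(m - 3)*(m - 1)*(m - 2)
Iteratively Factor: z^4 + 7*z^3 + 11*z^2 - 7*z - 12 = (z + 3)*(z^3 + 4*z^2 - z - 4) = (z + 1)*(z + 3)*(z^2 + 3*z - 4) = (z + 1)*(z + 3)*(z + 4)*(z - 1)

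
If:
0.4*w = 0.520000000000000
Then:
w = 1.30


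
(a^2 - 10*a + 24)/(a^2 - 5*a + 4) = (a - 6)/(a - 1)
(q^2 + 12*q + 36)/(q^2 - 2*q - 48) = (q + 6)/(q - 8)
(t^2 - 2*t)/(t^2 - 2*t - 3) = t*(2 - t)/(-t^2 + 2*t + 3)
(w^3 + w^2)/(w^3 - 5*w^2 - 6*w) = w/(w - 6)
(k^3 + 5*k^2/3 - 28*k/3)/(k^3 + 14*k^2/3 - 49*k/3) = (k + 4)/(k + 7)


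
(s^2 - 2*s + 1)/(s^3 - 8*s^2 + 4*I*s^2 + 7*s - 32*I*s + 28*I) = (s - 1)/(s^2 + s*(-7 + 4*I) - 28*I)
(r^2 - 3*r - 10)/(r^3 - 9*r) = (r^2 - 3*r - 10)/(r*(r^2 - 9))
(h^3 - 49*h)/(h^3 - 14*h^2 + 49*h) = (h + 7)/(h - 7)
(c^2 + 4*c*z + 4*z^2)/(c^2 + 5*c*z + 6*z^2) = (c + 2*z)/(c + 3*z)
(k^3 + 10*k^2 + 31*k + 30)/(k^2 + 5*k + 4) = (k^3 + 10*k^2 + 31*k + 30)/(k^2 + 5*k + 4)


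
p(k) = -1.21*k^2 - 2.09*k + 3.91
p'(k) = -2.42*k - 2.09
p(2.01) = -5.18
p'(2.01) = -6.95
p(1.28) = -0.75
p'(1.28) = -5.19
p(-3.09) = -1.19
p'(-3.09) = 5.39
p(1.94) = -4.70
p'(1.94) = -6.78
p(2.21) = -6.62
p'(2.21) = -7.44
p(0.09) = 3.71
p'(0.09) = -2.31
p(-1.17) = 4.70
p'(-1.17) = 0.74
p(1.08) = 0.24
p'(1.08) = -4.70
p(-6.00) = -27.11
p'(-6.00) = 12.43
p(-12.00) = -145.25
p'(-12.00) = 26.95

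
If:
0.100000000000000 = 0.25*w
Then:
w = 0.40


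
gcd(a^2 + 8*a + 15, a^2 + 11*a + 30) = a + 5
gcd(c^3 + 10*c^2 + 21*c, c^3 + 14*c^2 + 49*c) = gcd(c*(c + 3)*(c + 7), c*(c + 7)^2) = c^2 + 7*c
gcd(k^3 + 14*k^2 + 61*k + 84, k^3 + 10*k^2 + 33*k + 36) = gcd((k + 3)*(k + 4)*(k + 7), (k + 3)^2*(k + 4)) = k^2 + 7*k + 12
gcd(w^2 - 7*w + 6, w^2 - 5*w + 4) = w - 1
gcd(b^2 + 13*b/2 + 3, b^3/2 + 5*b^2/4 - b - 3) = 1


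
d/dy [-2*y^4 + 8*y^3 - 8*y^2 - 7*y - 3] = -8*y^3 + 24*y^2 - 16*y - 7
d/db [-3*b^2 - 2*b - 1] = -6*b - 2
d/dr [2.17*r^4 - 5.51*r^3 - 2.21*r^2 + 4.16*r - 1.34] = 8.68*r^3 - 16.53*r^2 - 4.42*r + 4.16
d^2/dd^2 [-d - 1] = 0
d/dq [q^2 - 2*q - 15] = 2*q - 2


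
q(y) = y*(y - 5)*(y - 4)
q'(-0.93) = 39.33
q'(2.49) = -6.22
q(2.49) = 9.44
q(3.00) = 6.00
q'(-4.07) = 142.95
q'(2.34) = -5.69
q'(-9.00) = 425.00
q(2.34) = 10.33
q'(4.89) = 3.72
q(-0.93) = -27.19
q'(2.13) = -4.73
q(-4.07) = -297.90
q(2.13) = 11.43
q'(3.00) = -7.00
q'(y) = y*(y - 5) + y*(y - 4) + (y - 5)*(y - 4) = 3*y^2 - 18*y + 20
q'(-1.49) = 53.48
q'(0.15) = 17.37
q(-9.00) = -1638.00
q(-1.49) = -53.09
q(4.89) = -0.48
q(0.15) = 2.80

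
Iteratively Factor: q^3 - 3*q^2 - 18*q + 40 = (q + 4)*(q^2 - 7*q + 10) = (q - 5)*(q + 4)*(q - 2)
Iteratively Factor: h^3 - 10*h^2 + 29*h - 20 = (h - 5)*(h^2 - 5*h + 4) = (h - 5)*(h - 4)*(h - 1)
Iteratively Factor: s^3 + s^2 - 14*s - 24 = (s - 4)*(s^2 + 5*s + 6) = (s - 4)*(s + 3)*(s + 2)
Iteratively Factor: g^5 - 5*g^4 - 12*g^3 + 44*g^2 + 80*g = (g - 5)*(g^4 - 12*g^2 - 16*g) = (g - 5)*(g + 2)*(g^3 - 2*g^2 - 8*g) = (g - 5)*(g + 2)^2*(g^2 - 4*g) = g*(g - 5)*(g + 2)^2*(g - 4)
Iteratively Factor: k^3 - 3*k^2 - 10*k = (k + 2)*(k^2 - 5*k) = k*(k + 2)*(k - 5)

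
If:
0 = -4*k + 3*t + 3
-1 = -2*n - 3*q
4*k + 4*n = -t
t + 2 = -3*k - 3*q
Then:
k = -3/14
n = 15/28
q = -1/42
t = -9/7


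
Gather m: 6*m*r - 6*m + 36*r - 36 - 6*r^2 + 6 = m*(6*r - 6) - 6*r^2 + 36*r - 30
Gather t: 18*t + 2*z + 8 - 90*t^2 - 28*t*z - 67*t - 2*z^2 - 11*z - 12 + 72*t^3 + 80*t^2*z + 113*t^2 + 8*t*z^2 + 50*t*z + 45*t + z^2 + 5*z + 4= 72*t^3 + t^2*(80*z + 23) + t*(8*z^2 + 22*z - 4) - z^2 - 4*z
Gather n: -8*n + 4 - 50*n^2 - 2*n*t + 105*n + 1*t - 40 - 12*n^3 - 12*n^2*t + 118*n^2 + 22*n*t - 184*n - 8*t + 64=-12*n^3 + n^2*(68 - 12*t) + n*(20*t - 87) - 7*t + 28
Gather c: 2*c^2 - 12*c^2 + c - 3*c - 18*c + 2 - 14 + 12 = -10*c^2 - 20*c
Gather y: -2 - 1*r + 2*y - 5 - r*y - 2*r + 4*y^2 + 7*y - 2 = -3*r + 4*y^2 + y*(9 - r) - 9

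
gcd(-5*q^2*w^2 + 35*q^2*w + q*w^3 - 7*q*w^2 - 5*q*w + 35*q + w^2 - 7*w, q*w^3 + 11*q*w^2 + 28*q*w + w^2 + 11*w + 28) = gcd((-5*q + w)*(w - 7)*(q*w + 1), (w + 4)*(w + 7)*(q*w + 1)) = q*w + 1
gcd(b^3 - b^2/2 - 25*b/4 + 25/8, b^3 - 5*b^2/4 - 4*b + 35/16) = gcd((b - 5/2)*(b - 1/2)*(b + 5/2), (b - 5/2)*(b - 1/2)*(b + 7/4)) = b^2 - 3*b + 5/4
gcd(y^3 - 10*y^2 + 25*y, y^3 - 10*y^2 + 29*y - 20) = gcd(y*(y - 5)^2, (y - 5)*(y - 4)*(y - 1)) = y - 5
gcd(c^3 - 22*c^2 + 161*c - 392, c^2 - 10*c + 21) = c - 7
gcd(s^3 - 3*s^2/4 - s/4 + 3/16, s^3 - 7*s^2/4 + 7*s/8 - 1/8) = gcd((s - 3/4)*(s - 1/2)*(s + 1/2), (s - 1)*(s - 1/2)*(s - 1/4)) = s - 1/2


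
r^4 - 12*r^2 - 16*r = r*(r - 4)*(r + 2)^2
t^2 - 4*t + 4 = (t - 2)^2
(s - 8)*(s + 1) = s^2 - 7*s - 8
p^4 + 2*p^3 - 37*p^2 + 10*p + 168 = (p - 4)*(p - 3)*(p + 2)*(p + 7)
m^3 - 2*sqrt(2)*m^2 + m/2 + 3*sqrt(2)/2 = (m - 3*sqrt(2)/2)*(m - sqrt(2))*(m + sqrt(2)/2)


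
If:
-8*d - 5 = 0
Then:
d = -5/8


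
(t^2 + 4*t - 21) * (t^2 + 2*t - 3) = t^4 + 6*t^3 - 16*t^2 - 54*t + 63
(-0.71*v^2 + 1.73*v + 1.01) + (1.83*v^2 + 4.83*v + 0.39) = 1.12*v^2 + 6.56*v + 1.4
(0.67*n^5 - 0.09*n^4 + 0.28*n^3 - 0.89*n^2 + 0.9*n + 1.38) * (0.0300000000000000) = 0.0201*n^5 - 0.0027*n^4 + 0.0084*n^3 - 0.0267*n^2 + 0.027*n + 0.0414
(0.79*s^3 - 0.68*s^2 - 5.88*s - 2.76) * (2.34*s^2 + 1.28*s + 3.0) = 1.8486*s^5 - 0.58*s^4 - 12.2596*s^3 - 16.0248*s^2 - 21.1728*s - 8.28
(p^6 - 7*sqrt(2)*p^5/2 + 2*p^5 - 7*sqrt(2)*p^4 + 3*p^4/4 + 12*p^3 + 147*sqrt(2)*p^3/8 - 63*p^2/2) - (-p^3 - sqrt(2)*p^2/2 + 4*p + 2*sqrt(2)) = p^6 - 7*sqrt(2)*p^5/2 + 2*p^5 - 7*sqrt(2)*p^4 + 3*p^4/4 + 13*p^3 + 147*sqrt(2)*p^3/8 - 63*p^2/2 + sqrt(2)*p^2/2 - 4*p - 2*sqrt(2)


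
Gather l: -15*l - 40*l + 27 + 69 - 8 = 88 - 55*l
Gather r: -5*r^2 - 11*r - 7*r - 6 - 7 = -5*r^2 - 18*r - 13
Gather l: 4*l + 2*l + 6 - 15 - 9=6*l - 18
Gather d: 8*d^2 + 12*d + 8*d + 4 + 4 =8*d^2 + 20*d + 8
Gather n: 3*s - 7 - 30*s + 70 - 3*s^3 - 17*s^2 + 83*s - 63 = -3*s^3 - 17*s^2 + 56*s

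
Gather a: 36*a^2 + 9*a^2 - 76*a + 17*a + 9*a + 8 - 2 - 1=45*a^2 - 50*a + 5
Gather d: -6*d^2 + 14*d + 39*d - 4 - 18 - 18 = -6*d^2 + 53*d - 40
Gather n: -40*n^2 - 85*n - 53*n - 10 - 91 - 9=-40*n^2 - 138*n - 110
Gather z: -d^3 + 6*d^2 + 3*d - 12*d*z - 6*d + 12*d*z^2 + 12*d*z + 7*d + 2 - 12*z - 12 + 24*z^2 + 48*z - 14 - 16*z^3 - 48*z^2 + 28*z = -d^3 + 6*d^2 + 4*d - 16*z^3 + z^2*(12*d - 24) + 64*z - 24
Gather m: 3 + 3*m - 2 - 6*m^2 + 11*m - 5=-6*m^2 + 14*m - 4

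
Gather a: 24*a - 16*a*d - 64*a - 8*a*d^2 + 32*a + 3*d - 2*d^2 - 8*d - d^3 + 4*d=a*(-8*d^2 - 16*d - 8) - d^3 - 2*d^2 - d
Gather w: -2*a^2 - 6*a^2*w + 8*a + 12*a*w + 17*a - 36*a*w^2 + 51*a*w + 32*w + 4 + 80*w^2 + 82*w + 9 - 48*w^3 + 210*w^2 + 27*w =-2*a^2 + 25*a - 48*w^3 + w^2*(290 - 36*a) + w*(-6*a^2 + 63*a + 141) + 13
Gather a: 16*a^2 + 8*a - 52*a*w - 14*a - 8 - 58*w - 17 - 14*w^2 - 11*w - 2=16*a^2 + a*(-52*w - 6) - 14*w^2 - 69*w - 27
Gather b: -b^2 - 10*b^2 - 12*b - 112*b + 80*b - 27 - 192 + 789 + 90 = -11*b^2 - 44*b + 660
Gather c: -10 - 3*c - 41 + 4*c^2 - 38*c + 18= 4*c^2 - 41*c - 33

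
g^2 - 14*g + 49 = (g - 7)^2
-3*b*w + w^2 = w*(-3*b + w)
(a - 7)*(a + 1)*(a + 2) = a^3 - 4*a^2 - 19*a - 14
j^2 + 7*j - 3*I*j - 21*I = (j + 7)*(j - 3*I)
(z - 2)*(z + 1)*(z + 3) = z^3 + 2*z^2 - 5*z - 6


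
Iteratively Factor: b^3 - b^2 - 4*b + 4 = (b - 2)*(b^2 + b - 2) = (b - 2)*(b + 2)*(b - 1)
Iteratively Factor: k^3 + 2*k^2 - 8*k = (k + 4)*(k^2 - 2*k) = k*(k + 4)*(k - 2)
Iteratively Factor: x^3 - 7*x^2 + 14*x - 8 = (x - 1)*(x^2 - 6*x + 8) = (x - 4)*(x - 1)*(x - 2)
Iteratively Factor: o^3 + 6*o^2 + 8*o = (o + 4)*(o^2 + 2*o) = (o + 2)*(o + 4)*(o)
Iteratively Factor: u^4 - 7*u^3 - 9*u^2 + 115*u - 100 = (u - 5)*(u^3 - 2*u^2 - 19*u + 20) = (u - 5)*(u + 4)*(u^2 - 6*u + 5) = (u - 5)^2*(u + 4)*(u - 1)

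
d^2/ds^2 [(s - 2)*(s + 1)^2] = 6*s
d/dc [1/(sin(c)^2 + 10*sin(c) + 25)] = -2*cos(c)/(sin(c) + 5)^3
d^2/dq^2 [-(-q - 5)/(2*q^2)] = (q + 15)/q^4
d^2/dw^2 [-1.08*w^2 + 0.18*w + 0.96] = -2.16000000000000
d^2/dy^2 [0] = 0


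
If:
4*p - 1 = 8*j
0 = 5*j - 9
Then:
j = 9/5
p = 77/20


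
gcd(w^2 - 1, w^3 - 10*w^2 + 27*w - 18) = w - 1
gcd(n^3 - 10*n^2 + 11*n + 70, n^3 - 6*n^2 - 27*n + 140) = n - 7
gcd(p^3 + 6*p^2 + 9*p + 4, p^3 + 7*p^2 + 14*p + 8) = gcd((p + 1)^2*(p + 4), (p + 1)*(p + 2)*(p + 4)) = p^2 + 5*p + 4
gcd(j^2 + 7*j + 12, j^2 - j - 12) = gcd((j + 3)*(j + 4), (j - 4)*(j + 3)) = j + 3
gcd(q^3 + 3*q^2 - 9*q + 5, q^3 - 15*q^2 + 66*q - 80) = 1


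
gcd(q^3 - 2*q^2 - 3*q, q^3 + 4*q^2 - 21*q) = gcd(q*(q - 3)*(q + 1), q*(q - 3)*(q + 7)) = q^2 - 3*q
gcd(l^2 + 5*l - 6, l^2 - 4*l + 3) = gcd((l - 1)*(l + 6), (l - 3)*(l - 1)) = l - 1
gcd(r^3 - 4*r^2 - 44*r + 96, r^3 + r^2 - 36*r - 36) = r + 6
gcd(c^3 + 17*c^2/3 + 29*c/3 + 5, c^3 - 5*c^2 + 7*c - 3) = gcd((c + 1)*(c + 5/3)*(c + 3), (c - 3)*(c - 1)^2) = 1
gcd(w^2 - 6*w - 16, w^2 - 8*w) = w - 8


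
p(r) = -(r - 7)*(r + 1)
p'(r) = 6 - 2*r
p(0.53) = 9.90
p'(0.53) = 4.94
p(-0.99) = 0.08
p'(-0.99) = 7.98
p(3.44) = 15.81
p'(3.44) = -0.88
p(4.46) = 13.87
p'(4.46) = -2.92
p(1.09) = 12.35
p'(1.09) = 3.82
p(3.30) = 15.91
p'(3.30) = -0.60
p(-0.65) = 2.68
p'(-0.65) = 7.30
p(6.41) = 4.37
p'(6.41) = -6.82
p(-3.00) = -20.00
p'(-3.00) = 12.00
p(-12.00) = -209.00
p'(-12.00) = 30.00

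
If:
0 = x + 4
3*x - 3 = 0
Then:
No Solution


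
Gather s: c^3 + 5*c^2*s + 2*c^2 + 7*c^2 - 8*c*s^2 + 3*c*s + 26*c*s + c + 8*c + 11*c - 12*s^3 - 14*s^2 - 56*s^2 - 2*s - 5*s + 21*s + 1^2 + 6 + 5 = c^3 + 9*c^2 + 20*c - 12*s^3 + s^2*(-8*c - 70) + s*(5*c^2 + 29*c + 14) + 12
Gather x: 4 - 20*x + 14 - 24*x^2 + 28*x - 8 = -24*x^2 + 8*x + 10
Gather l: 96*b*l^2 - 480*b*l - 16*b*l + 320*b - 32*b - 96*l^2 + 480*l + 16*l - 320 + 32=288*b + l^2*(96*b - 96) + l*(496 - 496*b) - 288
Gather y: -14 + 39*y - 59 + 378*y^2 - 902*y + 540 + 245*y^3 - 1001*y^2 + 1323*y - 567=245*y^3 - 623*y^2 + 460*y - 100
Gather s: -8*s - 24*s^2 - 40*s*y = -24*s^2 + s*(-40*y - 8)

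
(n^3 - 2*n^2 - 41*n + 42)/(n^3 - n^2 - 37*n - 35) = (n^2 + 5*n - 6)/(n^2 + 6*n + 5)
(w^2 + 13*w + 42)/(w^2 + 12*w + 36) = (w + 7)/(w + 6)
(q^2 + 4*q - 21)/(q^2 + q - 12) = (q + 7)/(q + 4)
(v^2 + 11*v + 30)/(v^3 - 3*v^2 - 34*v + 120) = (v + 5)/(v^2 - 9*v + 20)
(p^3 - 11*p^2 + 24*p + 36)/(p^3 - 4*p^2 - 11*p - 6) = (p - 6)/(p + 1)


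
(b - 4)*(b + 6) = b^2 + 2*b - 24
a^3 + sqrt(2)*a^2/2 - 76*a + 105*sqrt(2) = (a - 5*sqrt(2))*(a - 3*sqrt(2)/2)*(a + 7*sqrt(2))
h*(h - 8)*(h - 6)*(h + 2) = h^4 - 12*h^3 + 20*h^2 + 96*h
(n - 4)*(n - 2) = n^2 - 6*n + 8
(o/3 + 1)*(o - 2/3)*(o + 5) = o^3/3 + 22*o^2/9 + 29*o/9 - 10/3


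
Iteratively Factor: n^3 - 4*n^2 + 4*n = (n - 2)*(n^2 - 2*n) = n*(n - 2)*(n - 2)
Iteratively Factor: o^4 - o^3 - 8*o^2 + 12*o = (o)*(o^3 - o^2 - 8*o + 12) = o*(o - 2)*(o^2 + o - 6) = o*(o - 2)*(o + 3)*(o - 2)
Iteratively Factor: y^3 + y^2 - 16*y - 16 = (y - 4)*(y^2 + 5*y + 4) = (y - 4)*(y + 4)*(y + 1)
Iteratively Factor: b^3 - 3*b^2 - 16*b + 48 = (b - 3)*(b^2 - 16) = (b - 3)*(b + 4)*(b - 4)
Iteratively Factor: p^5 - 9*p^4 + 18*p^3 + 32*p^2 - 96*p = (p + 2)*(p^4 - 11*p^3 + 40*p^2 - 48*p) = (p - 4)*(p + 2)*(p^3 - 7*p^2 + 12*p) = (p - 4)*(p - 3)*(p + 2)*(p^2 - 4*p) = (p - 4)^2*(p - 3)*(p + 2)*(p)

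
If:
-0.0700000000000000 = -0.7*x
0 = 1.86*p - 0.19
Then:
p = 0.10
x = 0.10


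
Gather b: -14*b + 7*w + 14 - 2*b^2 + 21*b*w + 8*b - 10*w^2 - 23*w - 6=-2*b^2 + b*(21*w - 6) - 10*w^2 - 16*w + 8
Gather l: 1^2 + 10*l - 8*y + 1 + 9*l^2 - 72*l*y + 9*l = 9*l^2 + l*(19 - 72*y) - 8*y + 2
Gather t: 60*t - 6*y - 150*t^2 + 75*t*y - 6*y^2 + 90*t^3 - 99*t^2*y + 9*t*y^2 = 90*t^3 + t^2*(-99*y - 150) + t*(9*y^2 + 75*y + 60) - 6*y^2 - 6*y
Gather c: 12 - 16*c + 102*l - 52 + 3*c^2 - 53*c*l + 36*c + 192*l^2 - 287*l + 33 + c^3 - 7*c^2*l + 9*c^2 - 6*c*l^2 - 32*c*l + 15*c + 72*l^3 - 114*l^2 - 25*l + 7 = c^3 + c^2*(12 - 7*l) + c*(-6*l^2 - 85*l + 35) + 72*l^3 + 78*l^2 - 210*l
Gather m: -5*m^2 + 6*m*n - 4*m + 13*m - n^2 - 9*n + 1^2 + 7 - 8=-5*m^2 + m*(6*n + 9) - n^2 - 9*n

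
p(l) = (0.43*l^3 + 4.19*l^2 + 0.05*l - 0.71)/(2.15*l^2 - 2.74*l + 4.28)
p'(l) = (2.74 - 4.3*l)*(0.43*l^3 + 4.19*l^2 + 0.05*l - 0.71)/(2.15*l^2 - 2.74*l + 4.28)^2 + (1.29*l^2 + 8.38*l + 0.05)/(2.15*l^2 - 2.74*l + 4.28) = (0.9245*l^4 - 2.3564*l^3 - 6.0669*l^2 + 38.9194*l - 1.7314)/(4.6225*l^4 - 11.782*l^3 + 25.9116*l^2 - 23.4544*l + 18.3184)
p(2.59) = 3.02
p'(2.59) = 0.44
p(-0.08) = -0.15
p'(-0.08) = -0.24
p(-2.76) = 0.78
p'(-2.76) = -0.07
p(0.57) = 0.22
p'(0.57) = 1.55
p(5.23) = 3.60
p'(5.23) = 0.16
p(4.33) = 3.45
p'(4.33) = 0.17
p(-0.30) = -0.07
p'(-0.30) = -0.50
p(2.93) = 3.14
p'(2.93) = 0.32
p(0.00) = -0.17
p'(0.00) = -0.09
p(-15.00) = -0.96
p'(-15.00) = 0.19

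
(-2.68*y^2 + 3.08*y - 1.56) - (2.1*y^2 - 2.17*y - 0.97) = -4.78*y^2 + 5.25*y - 0.59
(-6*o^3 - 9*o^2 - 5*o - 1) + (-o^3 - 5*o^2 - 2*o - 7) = -7*o^3 - 14*o^2 - 7*o - 8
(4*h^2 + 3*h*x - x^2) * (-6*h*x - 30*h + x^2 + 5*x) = -24*h^3*x - 120*h^3 - 14*h^2*x^2 - 70*h^2*x + 9*h*x^3 + 45*h*x^2 - x^4 - 5*x^3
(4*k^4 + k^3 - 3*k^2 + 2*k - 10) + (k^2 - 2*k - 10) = 4*k^4 + k^3 - 2*k^2 - 20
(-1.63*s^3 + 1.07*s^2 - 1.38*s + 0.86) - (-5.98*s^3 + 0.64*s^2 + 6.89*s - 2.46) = 4.35*s^3 + 0.43*s^2 - 8.27*s + 3.32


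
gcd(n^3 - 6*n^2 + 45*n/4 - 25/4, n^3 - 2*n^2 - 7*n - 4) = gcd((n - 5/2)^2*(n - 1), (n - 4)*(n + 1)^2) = 1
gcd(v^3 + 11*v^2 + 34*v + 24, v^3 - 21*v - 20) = v^2 + 5*v + 4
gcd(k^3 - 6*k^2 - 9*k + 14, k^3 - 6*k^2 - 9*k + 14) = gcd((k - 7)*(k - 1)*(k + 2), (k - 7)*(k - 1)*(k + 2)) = k^3 - 6*k^2 - 9*k + 14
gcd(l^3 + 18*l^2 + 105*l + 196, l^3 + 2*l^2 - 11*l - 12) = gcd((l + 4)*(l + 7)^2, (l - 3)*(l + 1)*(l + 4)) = l + 4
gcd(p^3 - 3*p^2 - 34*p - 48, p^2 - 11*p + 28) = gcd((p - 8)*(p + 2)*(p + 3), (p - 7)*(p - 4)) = 1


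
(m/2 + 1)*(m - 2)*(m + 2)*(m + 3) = m^4/2 + 5*m^3/2 + m^2 - 10*m - 12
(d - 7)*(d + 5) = d^2 - 2*d - 35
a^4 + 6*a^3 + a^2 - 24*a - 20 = (a - 2)*(a + 1)*(a + 2)*(a + 5)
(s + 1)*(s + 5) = s^2 + 6*s + 5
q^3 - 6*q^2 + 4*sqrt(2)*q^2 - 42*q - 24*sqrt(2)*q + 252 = (q - 6)*(q - 3*sqrt(2))*(q + 7*sqrt(2))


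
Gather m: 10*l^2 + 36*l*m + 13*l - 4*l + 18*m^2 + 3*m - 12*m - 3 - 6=10*l^2 + 9*l + 18*m^2 + m*(36*l - 9) - 9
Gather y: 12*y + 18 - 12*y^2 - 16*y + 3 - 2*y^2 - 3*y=-14*y^2 - 7*y + 21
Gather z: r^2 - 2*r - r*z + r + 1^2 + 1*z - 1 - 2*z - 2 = r^2 - r + z*(-r - 1) - 2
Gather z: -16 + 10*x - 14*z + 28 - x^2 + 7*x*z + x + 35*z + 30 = -x^2 + 11*x + z*(7*x + 21) + 42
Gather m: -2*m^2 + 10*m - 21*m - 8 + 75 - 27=-2*m^2 - 11*m + 40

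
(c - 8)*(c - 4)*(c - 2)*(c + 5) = c^4 - 9*c^3 - 14*c^2 + 216*c - 320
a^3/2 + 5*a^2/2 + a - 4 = (a/2 + 1)*(a - 1)*(a + 4)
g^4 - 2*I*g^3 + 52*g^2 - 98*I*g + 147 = (g - 7*I)*(g - 3*I)*(g + I)*(g + 7*I)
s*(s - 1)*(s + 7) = s^3 + 6*s^2 - 7*s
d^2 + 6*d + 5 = (d + 1)*(d + 5)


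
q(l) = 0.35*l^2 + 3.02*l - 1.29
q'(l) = 0.7*l + 3.02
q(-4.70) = -7.75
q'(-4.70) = -0.27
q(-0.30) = -2.16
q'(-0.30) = 2.81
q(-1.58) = -5.19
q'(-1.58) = 1.91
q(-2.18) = -6.21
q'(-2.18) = 1.49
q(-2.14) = -6.15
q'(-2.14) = 1.52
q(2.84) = 10.11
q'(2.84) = 5.01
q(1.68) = 4.77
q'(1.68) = 4.20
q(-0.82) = -3.53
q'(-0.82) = 2.45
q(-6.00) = -6.81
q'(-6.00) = -1.18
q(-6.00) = -6.81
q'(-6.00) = -1.18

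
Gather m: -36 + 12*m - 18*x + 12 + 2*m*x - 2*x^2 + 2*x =m*(2*x + 12) - 2*x^2 - 16*x - 24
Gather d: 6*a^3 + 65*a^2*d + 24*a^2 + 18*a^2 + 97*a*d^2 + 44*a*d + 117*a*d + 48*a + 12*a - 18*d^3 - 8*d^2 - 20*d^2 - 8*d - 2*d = 6*a^3 + 42*a^2 + 60*a - 18*d^3 + d^2*(97*a - 28) + d*(65*a^2 + 161*a - 10)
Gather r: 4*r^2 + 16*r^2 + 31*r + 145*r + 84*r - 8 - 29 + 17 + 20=20*r^2 + 260*r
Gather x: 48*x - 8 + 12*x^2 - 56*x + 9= 12*x^2 - 8*x + 1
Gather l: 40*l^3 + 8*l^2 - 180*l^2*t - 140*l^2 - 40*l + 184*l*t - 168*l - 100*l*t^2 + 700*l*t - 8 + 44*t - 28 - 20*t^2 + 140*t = 40*l^3 + l^2*(-180*t - 132) + l*(-100*t^2 + 884*t - 208) - 20*t^2 + 184*t - 36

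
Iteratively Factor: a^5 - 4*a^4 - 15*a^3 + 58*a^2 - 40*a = (a - 1)*(a^4 - 3*a^3 - 18*a^2 + 40*a) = (a - 5)*(a - 1)*(a^3 + 2*a^2 - 8*a) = a*(a - 5)*(a - 1)*(a^2 + 2*a - 8) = a*(a - 5)*(a - 1)*(a + 4)*(a - 2)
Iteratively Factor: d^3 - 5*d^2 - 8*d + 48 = (d - 4)*(d^2 - d - 12) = (d - 4)^2*(d + 3)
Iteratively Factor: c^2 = (c)*(c)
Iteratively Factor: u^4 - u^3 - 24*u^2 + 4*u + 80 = (u + 2)*(u^3 - 3*u^2 - 18*u + 40) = (u - 2)*(u + 2)*(u^2 - u - 20) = (u - 5)*(u - 2)*(u + 2)*(u + 4)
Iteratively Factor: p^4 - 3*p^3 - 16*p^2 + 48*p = (p)*(p^3 - 3*p^2 - 16*p + 48) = p*(p - 3)*(p^2 - 16) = p*(p - 3)*(p + 4)*(p - 4)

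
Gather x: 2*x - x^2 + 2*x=-x^2 + 4*x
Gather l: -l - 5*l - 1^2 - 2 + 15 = 12 - 6*l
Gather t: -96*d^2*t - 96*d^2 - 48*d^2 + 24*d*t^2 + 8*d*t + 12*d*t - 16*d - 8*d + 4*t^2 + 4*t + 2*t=-144*d^2 - 24*d + t^2*(24*d + 4) + t*(-96*d^2 + 20*d + 6)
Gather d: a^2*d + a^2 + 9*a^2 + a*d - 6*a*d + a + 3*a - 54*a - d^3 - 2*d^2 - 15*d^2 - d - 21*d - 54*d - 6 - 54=10*a^2 - 50*a - d^3 - 17*d^2 + d*(a^2 - 5*a - 76) - 60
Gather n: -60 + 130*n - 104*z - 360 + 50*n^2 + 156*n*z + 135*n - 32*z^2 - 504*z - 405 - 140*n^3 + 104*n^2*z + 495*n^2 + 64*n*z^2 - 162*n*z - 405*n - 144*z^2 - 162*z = -140*n^3 + n^2*(104*z + 545) + n*(64*z^2 - 6*z - 140) - 176*z^2 - 770*z - 825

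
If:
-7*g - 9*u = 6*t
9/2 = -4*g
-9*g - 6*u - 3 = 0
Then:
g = -9/8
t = -15/32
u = 19/16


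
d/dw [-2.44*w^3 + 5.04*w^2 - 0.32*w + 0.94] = -7.32*w^2 + 10.08*w - 0.32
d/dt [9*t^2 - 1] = 18*t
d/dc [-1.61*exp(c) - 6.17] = -1.61*exp(c)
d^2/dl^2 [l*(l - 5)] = 2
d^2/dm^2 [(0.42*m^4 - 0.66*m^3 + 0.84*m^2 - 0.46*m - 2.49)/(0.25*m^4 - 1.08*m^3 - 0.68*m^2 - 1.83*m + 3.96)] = (-1.11022302462516e-16*m^10 + 0.1443*m^9 + 0.743400000000001*m^8 - 0.0731999999999964*m^7 - 11.7258*m^6 + 59.452104*m^5 - 92.660616*m^4 - 22.66988*m^3 + 90.841896*m^2 - 152.017992*m - 10.409634)/(0.015625*m^12 - 0.2025*m^11 + 0.7473*m^10 - 0.501237*m^9 + 1.674444*m^8 - 12.450312*m^7 + 3.951163*m^6 - 6.809868*m^5 + 57.38202*m^4 - 27.369927*m^3 + 7.79446800000001*m^2 - 86.091984*m + 62.099136)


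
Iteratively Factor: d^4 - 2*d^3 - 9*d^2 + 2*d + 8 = (d - 1)*(d^3 - d^2 - 10*d - 8) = (d - 1)*(d + 2)*(d^2 - 3*d - 4) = (d - 4)*(d - 1)*(d + 2)*(d + 1)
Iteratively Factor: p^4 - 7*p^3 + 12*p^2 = (p)*(p^3 - 7*p^2 + 12*p) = p^2*(p^2 - 7*p + 12) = p^2*(p - 4)*(p - 3)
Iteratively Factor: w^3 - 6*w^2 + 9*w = (w - 3)*(w^2 - 3*w) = w*(w - 3)*(w - 3)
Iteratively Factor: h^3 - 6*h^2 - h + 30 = (h + 2)*(h^2 - 8*h + 15) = (h - 3)*(h + 2)*(h - 5)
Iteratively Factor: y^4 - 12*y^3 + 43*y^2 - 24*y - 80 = (y - 5)*(y^3 - 7*y^2 + 8*y + 16) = (y - 5)*(y - 4)*(y^2 - 3*y - 4) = (y - 5)*(y - 4)^2*(y + 1)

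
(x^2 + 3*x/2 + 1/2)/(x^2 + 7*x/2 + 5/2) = (2*x + 1)/(2*x + 5)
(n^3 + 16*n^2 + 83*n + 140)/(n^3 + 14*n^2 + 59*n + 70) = (n + 4)/(n + 2)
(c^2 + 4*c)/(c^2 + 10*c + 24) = c/(c + 6)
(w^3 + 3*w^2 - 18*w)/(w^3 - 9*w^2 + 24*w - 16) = w*(w^2 + 3*w - 18)/(w^3 - 9*w^2 + 24*w - 16)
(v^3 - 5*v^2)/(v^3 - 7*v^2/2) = 2*(v - 5)/(2*v - 7)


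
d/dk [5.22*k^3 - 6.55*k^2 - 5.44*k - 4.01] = 15.66*k^2 - 13.1*k - 5.44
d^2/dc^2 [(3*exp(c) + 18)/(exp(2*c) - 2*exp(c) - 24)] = 3*(exp(4*c) + 26*exp(3*c) + 108*exp(2*c) + 552*exp(c) + 288)*exp(c)/(exp(6*c) - 6*exp(5*c) - 60*exp(4*c) + 280*exp(3*c) + 1440*exp(2*c) - 3456*exp(c) - 13824)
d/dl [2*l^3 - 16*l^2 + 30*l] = 6*l^2 - 32*l + 30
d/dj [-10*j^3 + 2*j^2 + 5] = 2*j*(2 - 15*j)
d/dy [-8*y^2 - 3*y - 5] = -16*y - 3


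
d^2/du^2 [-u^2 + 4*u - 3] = -2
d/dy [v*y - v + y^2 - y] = v + 2*y - 1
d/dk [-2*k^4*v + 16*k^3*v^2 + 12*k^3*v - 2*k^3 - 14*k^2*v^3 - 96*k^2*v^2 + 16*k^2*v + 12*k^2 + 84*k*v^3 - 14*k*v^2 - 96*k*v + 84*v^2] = -8*k^3*v + 48*k^2*v^2 + 36*k^2*v - 6*k^2 - 28*k*v^3 - 192*k*v^2 + 32*k*v + 24*k + 84*v^3 - 14*v^2 - 96*v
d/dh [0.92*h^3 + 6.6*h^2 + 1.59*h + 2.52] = 2.76*h^2 + 13.2*h + 1.59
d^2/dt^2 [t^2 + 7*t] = 2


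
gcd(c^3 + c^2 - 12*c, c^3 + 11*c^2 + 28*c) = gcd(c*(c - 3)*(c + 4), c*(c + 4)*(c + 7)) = c^2 + 4*c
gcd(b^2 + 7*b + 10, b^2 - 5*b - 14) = b + 2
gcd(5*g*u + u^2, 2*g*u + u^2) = u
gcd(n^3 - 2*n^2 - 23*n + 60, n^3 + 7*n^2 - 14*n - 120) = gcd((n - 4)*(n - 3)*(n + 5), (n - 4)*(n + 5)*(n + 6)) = n^2 + n - 20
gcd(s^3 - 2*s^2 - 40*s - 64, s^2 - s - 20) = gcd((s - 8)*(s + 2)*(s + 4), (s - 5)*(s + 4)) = s + 4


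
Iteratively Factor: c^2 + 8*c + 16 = (c + 4)*(c + 4)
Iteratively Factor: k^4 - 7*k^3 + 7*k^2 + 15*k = (k)*(k^3 - 7*k^2 + 7*k + 15) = k*(k + 1)*(k^2 - 8*k + 15) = k*(k - 5)*(k + 1)*(k - 3)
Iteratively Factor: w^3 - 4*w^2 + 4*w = (w - 2)*(w^2 - 2*w) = w*(w - 2)*(w - 2)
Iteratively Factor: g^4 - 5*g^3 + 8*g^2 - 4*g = (g - 2)*(g^3 - 3*g^2 + 2*g) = g*(g - 2)*(g^2 - 3*g + 2) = g*(g - 2)^2*(g - 1)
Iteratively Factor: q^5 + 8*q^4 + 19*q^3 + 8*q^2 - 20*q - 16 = (q + 2)*(q^4 + 6*q^3 + 7*q^2 - 6*q - 8) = (q + 2)*(q + 4)*(q^3 + 2*q^2 - q - 2) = (q - 1)*(q + 2)*(q + 4)*(q^2 + 3*q + 2) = (q - 1)*(q + 1)*(q + 2)*(q + 4)*(q + 2)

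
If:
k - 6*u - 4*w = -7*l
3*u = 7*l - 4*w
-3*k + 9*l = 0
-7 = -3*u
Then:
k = 7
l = 7/3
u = 7/3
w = 7/3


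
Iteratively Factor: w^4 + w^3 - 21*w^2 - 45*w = (w + 3)*(w^3 - 2*w^2 - 15*w) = w*(w + 3)*(w^2 - 2*w - 15) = w*(w + 3)^2*(w - 5)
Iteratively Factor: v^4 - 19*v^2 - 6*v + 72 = (v - 2)*(v^3 + 2*v^2 - 15*v - 36) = (v - 2)*(v + 3)*(v^2 - v - 12) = (v - 4)*(v - 2)*(v + 3)*(v + 3)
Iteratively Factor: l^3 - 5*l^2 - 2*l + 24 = (l + 2)*(l^2 - 7*l + 12) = (l - 4)*(l + 2)*(l - 3)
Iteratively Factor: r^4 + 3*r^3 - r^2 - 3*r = (r)*(r^3 + 3*r^2 - r - 3) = r*(r + 1)*(r^2 + 2*r - 3) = r*(r + 1)*(r + 3)*(r - 1)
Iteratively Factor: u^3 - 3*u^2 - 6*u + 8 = (u - 4)*(u^2 + u - 2) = (u - 4)*(u + 2)*(u - 1)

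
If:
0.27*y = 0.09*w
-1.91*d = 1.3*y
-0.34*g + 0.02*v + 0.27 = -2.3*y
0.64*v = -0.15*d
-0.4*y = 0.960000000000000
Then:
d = 1.63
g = -15.46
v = -0.38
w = -7.20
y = -2.40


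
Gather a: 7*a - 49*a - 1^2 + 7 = 6 - 42*a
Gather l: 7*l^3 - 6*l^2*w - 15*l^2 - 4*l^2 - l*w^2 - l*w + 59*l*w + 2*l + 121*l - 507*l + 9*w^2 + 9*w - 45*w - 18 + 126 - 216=7*l^3 + l^2*(-6*w - 19) + l*(-w^2 + 58*w - 384) + 9*w^2 - 36*w - 108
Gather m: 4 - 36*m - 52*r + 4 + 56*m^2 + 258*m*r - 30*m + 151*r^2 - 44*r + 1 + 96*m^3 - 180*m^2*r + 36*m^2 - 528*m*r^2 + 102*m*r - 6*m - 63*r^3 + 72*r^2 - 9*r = 96*m^3 + m^2*(92 - 180*r) + m*(-528*r^2 + 360*r - 72) - 63*r^3 + 223*r^2 - 105*r + 9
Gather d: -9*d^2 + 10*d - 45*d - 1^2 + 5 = -9*d^2 - 35*d + 4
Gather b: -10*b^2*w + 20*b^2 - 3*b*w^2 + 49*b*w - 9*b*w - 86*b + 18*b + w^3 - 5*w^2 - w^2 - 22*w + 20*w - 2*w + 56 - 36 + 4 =b^2*(20 - 10*w) + b*(-3*w^2 + 40*w - 68) + w^3 - 6*w^2 - 4*w + 24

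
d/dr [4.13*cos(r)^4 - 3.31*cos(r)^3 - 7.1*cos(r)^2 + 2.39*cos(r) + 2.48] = (-16.52*cos(r)^3 + 9.93*cos(r)^2 + 14.2*cos(r) - 2.39)*sin(r)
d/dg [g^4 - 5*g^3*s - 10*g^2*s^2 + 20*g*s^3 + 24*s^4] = 4*g^3 - 15*g^2*s - 20*g*s^2 + 20*s^3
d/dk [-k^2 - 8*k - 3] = -2*k - 8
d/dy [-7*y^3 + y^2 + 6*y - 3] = -21*y^2 + 2*y + 6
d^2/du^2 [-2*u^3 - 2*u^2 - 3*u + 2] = -12*u - 4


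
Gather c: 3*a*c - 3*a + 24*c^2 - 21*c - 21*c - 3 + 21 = -3*a + 24*c^2 + c*(3*a - 42) + 18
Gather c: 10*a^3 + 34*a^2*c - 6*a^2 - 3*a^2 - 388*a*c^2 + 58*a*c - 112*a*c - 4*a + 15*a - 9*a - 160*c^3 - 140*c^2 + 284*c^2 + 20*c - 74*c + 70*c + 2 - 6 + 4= 10*a^3 - 9*a^2 + 2*a - 160*c^3 + c^2*(144 - 388*a) + c*(34*a^2 - 54*a + 16)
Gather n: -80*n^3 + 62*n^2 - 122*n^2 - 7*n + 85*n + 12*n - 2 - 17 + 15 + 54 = -80*n^3 - 60*n^2 + 90*n + 50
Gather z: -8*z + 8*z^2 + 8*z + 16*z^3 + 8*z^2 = 16*z^3 + 16*z^2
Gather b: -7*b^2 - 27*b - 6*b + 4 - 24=-7*b^2 - 33*b - 20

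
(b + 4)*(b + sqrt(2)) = b^2 + sqrt(2)*b + 4*b + 4*sqrt(2)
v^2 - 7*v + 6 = (v - 6)*(v - 1)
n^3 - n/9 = n*(n - 1/3)*(n + 1/3)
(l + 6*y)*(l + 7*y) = l^2 + 13*l*y + 42*y^2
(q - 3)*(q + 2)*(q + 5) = q^3 + 4*q^2 - 11*q - 30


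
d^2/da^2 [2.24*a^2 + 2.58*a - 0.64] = 4.48000000000000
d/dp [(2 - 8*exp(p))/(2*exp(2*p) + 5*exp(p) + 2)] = (16*exp(2*p) - 8*exp(p) - 26)*exp(p)/(4*exp(4*p) + 20*exp(3*p) + 33*exp(2*p) + 20*exp(p) + 4)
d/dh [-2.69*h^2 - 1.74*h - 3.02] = -5.38*h - 1.74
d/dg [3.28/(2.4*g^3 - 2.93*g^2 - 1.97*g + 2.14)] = (-23.616*g^2 + 19.2208*g + 6.4616)/(2.4*g^3 - 2.93*g^2 - 1.97*g + 2.14)^2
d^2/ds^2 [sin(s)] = -sin(s)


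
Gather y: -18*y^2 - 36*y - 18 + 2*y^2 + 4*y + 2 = -16*y^2 - 32*y - 16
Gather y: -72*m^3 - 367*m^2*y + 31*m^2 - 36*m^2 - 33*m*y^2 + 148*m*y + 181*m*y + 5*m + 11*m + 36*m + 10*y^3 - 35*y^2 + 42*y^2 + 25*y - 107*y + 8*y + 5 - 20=-72*m^3 - 5*m^2 + 52*m + 10*y^3 + y^2*(7 - 33*m) + y*(-367*m^2 + 329*m - 74) - 15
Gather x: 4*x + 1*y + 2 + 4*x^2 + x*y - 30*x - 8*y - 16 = 4*x^2 + x*(y - 26) - 7*y - 14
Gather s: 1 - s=1 - s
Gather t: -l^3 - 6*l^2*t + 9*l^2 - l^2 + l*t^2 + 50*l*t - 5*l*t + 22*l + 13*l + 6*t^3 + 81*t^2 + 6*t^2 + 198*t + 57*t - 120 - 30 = -l^3 + 8*l^2 + 35*l + 6*t^3 + t^2*(l + 87) + t*(-6*l^2 + 45*l + 255) - 150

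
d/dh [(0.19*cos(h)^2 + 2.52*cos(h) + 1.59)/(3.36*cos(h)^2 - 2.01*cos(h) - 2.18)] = (8.8491*cos(h)^2 + 11.5132*cos(h) + 2.2977)*sin(h)/(11.2896*cos(h)^4 - 13.5072*cos(h)^3 - 10.6095*cos(h)^2 + 8.7636*cos(h) + 4.7524)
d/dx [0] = 0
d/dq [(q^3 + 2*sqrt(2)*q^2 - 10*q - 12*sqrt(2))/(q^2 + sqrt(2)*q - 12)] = 1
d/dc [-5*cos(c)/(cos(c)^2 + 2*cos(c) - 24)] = 5*(sin(c)^2 - 25)*sin(c)/((cos(c) - 4)^2*(cos(c) + 6)^2)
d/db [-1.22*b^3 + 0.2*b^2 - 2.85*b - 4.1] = -3.66*b^2 + 0.4*b - 2.85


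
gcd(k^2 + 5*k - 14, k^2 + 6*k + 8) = 1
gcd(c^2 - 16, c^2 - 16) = c^2 - 16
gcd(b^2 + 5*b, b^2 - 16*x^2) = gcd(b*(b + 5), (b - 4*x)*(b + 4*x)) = 1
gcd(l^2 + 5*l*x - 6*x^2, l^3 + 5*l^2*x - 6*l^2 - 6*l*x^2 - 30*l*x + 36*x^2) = -l^2 - 5*l*x + 6*x^2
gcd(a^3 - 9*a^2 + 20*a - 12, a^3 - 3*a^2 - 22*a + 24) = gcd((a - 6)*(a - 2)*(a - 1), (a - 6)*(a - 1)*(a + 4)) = a^2 - 7*a + 6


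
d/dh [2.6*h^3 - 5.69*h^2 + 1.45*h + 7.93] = 7.8*h^2 - 11.38*h + 1.45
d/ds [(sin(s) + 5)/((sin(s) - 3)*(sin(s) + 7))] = (-10*sin(s) + cos(s)^2 - 42)*cos(s)/((sin(s) - 3)^2*(sin(s) + 7)^2)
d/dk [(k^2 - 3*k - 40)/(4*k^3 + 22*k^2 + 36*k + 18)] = (-2*k^4 + 12*k^3 + 291*k^2 + 898*k + 693)/(2*(4*k^6 + 44*k^5 + 193*k^4 + 432*k^3 + 522*k^2 + 324*k + 81))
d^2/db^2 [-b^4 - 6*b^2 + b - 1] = -12*b^2 - 12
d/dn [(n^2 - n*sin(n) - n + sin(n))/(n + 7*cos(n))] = ((n + 7*cos(n))*(-n*cos(n) + 2*n + sqrt(2)*cos(n + pi/4) - 1) + (7*sin(n) - 1)*(n^2 - n*sin(n) - n + sin(n)))/(n + 7*cos(n))^2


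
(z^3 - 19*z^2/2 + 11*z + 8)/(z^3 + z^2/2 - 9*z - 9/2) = (z^2 - 10*z + 16)/(z^2 - 9)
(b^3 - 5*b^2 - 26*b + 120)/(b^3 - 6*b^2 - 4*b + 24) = (b^2 + b - 20)/(b^2 - 4)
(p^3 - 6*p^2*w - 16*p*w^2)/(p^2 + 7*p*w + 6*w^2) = p*(p^2 - 6*p*w - 16*w^2)/(p^2 + 7*p*w + 6*w^2)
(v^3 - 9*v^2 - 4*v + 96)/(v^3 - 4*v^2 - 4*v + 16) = (v^2 - 5*v - 24)/(v^2 - 4)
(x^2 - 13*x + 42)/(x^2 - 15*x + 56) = (x - 6)/(x - 8)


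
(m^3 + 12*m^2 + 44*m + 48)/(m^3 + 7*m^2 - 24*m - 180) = (m^2 + 6*m + 8)/(m^2 + m - 30)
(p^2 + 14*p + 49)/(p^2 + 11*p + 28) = (p + 7)/(p + 4)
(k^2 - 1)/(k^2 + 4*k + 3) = (k - 1)/(k + 3)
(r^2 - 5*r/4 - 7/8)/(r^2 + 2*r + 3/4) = (4*r - 7)/(2*(2*r + 3))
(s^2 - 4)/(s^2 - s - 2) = (s + 2)/(s + 1)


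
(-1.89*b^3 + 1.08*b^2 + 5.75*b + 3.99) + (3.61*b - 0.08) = -1.89*b^3 + 1.08*b^2 + 9.36*b + 3.91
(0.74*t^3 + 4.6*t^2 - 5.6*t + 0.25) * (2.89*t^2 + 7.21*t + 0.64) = 2.1386*t^5 + 18.6294*t^4 + 17.4556*t^3 - 36.7095*t^2 - 1.7815*t + 0.16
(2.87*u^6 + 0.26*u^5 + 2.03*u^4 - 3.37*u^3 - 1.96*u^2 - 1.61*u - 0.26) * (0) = 0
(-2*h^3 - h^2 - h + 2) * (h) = -2*h^4 - h^3 - h^2 + 2*h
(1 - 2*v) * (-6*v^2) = 12*v^3 - 6*v^2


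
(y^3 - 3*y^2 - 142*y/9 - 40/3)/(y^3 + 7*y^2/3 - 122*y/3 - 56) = (y + 5/3)/(y + 7)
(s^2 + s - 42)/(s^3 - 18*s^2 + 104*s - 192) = (s + 7)/(s^2 - 12*s + 32)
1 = 1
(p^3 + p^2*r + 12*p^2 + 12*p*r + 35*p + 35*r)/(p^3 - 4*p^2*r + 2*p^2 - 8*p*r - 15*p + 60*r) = (p^2 + p*r + 7*p + 7*r)/(p^2 - 4*p*r - 3*p + 12*r)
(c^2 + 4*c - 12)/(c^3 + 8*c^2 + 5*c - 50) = (c + 6)/(c^2 + 10*c + 25)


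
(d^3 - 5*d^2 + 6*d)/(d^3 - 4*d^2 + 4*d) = (d - 3)/(d - 2)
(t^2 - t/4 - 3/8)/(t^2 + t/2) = (t - 3/4)/t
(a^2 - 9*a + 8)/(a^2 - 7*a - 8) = (a - 1)/(a + 1)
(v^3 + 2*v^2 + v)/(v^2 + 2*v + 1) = v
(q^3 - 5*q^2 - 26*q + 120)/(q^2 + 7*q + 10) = (q^2 - 10*q + 24)/(q + 2)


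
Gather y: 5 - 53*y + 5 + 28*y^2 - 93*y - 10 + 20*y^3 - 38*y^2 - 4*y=20*y^3 - 10*y^2 - 150*y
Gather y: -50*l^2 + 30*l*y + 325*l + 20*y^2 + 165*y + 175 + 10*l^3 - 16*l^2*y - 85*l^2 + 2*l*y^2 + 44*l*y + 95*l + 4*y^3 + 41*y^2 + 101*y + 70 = 10*l^3 - 135*l^2 + 420*l + 4*y^3 + y^2*(2*l + 61) + y*(-16*l^2 + 74*l + 266) + 245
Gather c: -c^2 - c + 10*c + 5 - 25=-c^2 + 9*c - 20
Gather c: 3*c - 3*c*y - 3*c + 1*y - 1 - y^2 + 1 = -3*c*y - y^2 + y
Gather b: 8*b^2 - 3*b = 8*b^2 - 3*b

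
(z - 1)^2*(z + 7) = z^3 + 5*z^2 - 13*z + 7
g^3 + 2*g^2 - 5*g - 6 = (g - 2)*(g + 1)*(g + 3)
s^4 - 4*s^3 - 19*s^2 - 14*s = s*(s - 7)*(s + 1)*(s + 2)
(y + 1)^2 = y^2 + 2*y + 1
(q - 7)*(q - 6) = q^2 - 13*q + 42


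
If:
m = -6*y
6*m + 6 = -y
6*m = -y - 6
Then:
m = -36/35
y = 6/35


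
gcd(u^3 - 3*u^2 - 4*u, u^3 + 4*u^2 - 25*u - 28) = u^2 - 3*u - 4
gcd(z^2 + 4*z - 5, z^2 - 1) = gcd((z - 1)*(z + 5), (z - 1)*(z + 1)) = z - 1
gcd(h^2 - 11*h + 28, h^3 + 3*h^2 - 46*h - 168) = h - 7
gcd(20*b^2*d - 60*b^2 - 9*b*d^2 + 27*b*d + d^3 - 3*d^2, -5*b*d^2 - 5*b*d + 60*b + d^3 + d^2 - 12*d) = 5*b*d - 15*b - d^2 + 3*d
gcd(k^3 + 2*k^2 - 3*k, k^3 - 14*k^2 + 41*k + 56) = 1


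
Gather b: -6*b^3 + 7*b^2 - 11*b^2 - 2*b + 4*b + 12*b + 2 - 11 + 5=-6*b^3 - 4*b^2 + 14*b - 4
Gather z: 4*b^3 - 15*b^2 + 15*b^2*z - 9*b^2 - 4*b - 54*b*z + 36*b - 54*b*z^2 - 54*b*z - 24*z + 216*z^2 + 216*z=4*b^3 - 24*b^2 + 32*b + z^2*(216 - 54*b) + z*(15*b^2 - 108*b + 192)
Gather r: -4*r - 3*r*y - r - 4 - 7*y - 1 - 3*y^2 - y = r*(-3*y - 5) - 3*y^2 - 8*y - 5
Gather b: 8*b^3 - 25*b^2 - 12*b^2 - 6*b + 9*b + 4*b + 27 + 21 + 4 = 8*b^3 - 37*b^2 + 7*b + 52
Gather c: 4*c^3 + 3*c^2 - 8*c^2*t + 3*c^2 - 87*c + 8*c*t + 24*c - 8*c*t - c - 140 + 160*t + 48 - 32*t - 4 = 4*c^3 + c^2*(6 - 8*t) - 64*c + 128*t - 96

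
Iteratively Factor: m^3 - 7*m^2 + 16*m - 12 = (m - 3)*(m^2 - 4*m + 4) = (m - 3)*(m - 2)*(m - 2)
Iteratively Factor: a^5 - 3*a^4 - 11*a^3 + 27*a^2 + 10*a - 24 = (a - 4)*(a^4 + a^3 - 7*a^2 - a + 6) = (a - 4)*(a - 2)*(a^3 + 3*a^2 - a - 3) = (a - 4)*(a - 2)*(a + 3)*(a^2 - 1) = (a - 4)*(a - 2)*(a - 1)*(a + 3)*(a + 1)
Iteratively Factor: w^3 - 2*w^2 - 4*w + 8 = (w - 2)*(w^2 - 4) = (w - 2)^2*(w + 2)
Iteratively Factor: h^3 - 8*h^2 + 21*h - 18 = (h - 3)*(h^2 - 5*h + 6) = (h - 3)*(h - 2)*(h - 3)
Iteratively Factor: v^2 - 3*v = (v - 3)*(v)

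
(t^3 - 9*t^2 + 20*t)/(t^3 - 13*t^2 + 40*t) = (t - 4)/(t - 8)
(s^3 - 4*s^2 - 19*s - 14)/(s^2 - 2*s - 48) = (-s^3 + 4*s^2 + 19*s + 14)/(-s^2 + 2*s + 48)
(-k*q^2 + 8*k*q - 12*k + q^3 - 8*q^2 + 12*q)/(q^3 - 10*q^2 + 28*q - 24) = (-k + q)/(q - 2)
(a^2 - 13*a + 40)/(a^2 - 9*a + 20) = (a - 8)/(a - 4)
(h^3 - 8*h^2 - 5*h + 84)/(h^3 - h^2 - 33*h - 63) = (h - 4)/(h + 3)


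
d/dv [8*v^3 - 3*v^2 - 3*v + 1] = 24*v^2 - 6*v - 3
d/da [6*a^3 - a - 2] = 18*a^2 - 1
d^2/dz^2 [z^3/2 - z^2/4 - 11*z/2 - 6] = 3*z - 1/2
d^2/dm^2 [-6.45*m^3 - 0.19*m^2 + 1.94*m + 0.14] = -38.7*m - 0.38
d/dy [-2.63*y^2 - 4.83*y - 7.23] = -5.26*y - 4.83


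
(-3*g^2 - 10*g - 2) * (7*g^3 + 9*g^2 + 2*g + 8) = -21*g^5 - 97*g^4 - 110*g^3 - 62*g^2 - 84*g - 16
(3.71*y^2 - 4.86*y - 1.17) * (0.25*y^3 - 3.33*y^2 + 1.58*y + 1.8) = 0.9275*y^5 - 13.5693*y^4 + 21.7531*y^3 + 2.8953*y^2 - 10.5966*y - 2.106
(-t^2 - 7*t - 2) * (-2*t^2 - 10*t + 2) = 2*t^4 + 24*t^3 + 72*t^2 + 6*t - 4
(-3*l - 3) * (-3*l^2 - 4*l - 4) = 9*l^3 + 21*l^2 + 24*l + 12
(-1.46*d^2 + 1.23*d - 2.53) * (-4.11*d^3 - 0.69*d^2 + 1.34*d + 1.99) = 6.0006*d^5 - 4.0479*d^4 + 7.5932*d^3 + 0.4885*d^2 - 0.9425*d - 5.0347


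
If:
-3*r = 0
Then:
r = 0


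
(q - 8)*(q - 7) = q^2 - 15*q + 56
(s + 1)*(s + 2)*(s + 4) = s^3 + 7*s^2 + 14*s + 8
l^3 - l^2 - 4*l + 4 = (l - 2)*(l - 1)*(l + 2)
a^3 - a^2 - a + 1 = (a - 1)^2*(a + 1)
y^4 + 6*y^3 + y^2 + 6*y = y*(y + 6)*(y - I)*(y + I)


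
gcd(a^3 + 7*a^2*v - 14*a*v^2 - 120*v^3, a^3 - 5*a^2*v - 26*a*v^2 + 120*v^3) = -a^2 - a*v + 20*v^2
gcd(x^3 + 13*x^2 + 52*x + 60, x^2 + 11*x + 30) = x^2 + 11*x + 30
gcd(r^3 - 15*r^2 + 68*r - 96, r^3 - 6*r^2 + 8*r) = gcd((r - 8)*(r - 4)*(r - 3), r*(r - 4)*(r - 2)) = r - 4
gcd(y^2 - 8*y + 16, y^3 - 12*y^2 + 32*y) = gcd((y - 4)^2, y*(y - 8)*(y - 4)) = y - 4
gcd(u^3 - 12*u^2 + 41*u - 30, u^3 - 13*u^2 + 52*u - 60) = u^2 - 11*u + 30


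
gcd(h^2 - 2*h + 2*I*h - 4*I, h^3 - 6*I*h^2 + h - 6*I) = 1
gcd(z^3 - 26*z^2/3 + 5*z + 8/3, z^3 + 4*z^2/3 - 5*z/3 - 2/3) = z^2 - 2*z/3 - 1/3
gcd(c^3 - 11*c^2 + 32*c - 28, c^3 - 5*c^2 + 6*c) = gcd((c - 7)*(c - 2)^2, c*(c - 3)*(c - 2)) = c - 2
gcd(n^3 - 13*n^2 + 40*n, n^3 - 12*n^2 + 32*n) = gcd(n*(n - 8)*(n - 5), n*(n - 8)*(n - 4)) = n^2 - 8*n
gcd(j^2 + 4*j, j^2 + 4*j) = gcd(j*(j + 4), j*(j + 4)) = j^2 + 4*j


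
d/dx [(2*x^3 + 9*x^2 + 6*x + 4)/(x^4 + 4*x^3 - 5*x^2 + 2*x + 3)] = 2*(-x^6 - 9*x^5 - 32*x^4 - 28*x^3 + 9*x^2 + 47*x + 5)/(x^8 + 8*x^7 + 6*x^6 - 36*x^5 + 47*x^4 + 4*x^3 - 26*x^2 + 12*x + 9)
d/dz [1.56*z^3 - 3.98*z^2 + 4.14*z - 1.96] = 4.68*z^2 - 7.96*z + 4.14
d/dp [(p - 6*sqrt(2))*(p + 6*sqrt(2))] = 2*p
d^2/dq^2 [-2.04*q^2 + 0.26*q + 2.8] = -4.08000000000000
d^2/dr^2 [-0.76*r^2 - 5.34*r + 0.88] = -1.52000000000000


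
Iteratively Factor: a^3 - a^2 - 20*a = (a)*(a^2 - a - 20) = a*(a - 5)*(a + 4)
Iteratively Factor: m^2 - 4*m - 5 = (m - 5)*(m + 1)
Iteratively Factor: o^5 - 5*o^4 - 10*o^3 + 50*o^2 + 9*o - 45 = (o + 3)*(o^4 - 8*o^3 + 14*o^2 + 8*o - 15) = (o + 1)*(o + 3)*(o^3 - 9*o^2 + 23*o - 15) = (o - 1)*(o + 1)*(o + 3)*(o^2 - 8*o + 15) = (o - 3)*(o - 1)*(o + 1)*(o + 3)*(o - 5)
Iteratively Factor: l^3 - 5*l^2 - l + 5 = (l - 5)*(l^2 - 1) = (l - 5)*(l - 1)*(l + 1)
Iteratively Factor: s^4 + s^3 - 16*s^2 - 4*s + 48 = (s + 2)*(s^3 - s^2 - 14*s + 24) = (s - 2)*(s + 2)*(s^2 + s - 12) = (s - 2)*(s + 2)*(s + 4)*(s - 3)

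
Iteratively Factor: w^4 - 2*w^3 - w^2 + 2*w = (w + 1)*(w^3 - 3*w^2 + 2*w) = (w - 1)*(w + 1)*(w^2 - 2*w) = (w - 2)*(w - 1)*(w + 1)*(w)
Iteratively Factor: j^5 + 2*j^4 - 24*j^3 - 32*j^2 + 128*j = (j - 2)*(j^4 + 4*j^3 - 16*j^2 - 64*j) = (j - 4)*(j - 2)*(j^3 + 8*j^2 + 16*j) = (j - 4)*(j - 2)*(j + 4)*(j^2 + 4*j) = j*(j - 4)*(j - 2)*(j + 4)*(j + 4)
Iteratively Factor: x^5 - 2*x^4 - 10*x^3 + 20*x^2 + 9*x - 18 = (x + 3)*(x^4 - 5*x^3 + 5*x^2 + 5*x - 6) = (x + 1)*(x + 3)*(x^3 - 6*x^2 + 11*x - 6) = (x - 3)*(x + 1)*(x + 3)*(x^2 - 3*x + 2) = (x - 3)*(x - 2)*(x + 1)*(x + 3)*(x - 1)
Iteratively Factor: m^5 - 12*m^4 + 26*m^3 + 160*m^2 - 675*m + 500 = (m - 5)*(m^4 - 7*m^3 - 9*m^2 + 115*m - 100) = (m - 5)*(m + 4)*(m^3 - 11*m^2 + 35*m - 25) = (m - 5)*(m - 1)*(m + 4)*(m^2 - 10*m + 25) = (m - 5)^2*(m - 1)*(m + 4)*(m - 5)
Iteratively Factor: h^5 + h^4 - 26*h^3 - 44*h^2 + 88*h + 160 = (h + 4)*(h^4 - 3*h^3 - 14*h^2 + 12*h + 40) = (h + 2)*(h + 4)*(h^3 - 5*h^2 - 4*h + 20) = (h - 2)*(h + 2)*(h + 4)*(h^2 - 3*h - 10) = (h - 2)*(h + 2)^2*(h + 4)*(h - 5)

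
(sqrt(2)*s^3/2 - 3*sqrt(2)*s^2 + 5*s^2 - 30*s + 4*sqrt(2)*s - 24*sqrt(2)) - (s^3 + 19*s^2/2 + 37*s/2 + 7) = -s^3 + sqrt(2)*s^3/2 - 9*s^2/2 - 3*sqrt(2)*s^2 - 97*s/2 + 4*sqrt(2)*s - 24*sqrt(2) - 7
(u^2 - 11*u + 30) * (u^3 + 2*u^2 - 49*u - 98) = u^5 - 9*u^4 - 41*u^3 + 501*u^2 - 392*u - 2940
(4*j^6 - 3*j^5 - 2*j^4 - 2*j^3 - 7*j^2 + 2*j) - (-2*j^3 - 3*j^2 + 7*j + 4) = 4*j^6 - 3*j^5 - 2*j^4 - 4*j^2 - 5*j - 4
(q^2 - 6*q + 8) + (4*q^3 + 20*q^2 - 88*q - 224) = 4*q^3 + 21*q^2 - 94*q - 216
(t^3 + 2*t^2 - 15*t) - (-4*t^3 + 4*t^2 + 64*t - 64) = 5*t^3 - 2*t^2 - 79*t + 64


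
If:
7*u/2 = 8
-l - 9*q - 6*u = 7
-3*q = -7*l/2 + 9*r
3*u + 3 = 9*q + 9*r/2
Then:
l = 2278/77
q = -1291/231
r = 3088/231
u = 16/7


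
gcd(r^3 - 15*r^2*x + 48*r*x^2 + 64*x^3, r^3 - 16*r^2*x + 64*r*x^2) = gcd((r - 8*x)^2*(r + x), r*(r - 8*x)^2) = r^2 - 16*r*x + 64*x^2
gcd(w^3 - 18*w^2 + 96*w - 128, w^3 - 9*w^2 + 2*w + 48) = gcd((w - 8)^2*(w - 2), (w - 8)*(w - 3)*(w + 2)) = w - 8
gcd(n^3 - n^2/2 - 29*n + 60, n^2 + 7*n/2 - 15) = n^2 + 7*n/2 - 15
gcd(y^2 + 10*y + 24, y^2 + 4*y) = y + 4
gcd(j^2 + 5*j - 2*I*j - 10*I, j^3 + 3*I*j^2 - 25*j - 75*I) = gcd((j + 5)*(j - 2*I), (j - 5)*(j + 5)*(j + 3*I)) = j + 5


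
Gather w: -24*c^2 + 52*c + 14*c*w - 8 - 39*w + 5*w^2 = -24*c^2 + 52*c + 5*w^2 + w*(14*c - 39) - 8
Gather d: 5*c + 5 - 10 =5*c - 5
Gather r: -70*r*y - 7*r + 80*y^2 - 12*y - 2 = r*(-70*y - 7) + 80*y^2 - 12*y - 2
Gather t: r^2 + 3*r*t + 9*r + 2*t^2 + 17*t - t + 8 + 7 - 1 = r^2 + 9*r + 2*t^2 + t*(3*r + 16) + 14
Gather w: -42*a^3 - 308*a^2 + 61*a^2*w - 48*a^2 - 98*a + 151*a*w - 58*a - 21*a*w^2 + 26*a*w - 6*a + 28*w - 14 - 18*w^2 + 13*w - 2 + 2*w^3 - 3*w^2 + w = -42*a^3 - 356*a^2 - 162*a + 2*w^3 + w^2*(-21*a - 21) + w*(61*a^2 + 177*a + 42) - 16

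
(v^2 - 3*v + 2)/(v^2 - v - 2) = (v - 1)/(v + 1)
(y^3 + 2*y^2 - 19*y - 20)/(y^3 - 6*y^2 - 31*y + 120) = (y^2 - 3*y - 4)/(y^2 - 11*y + 24)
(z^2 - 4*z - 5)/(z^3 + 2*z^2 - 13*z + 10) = (z^2 - 4*z - 5)/(z^3 + 2*z^2 - 13*z + 10)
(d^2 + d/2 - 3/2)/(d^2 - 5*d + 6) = (2*d^2 + d - 3)/(2*(d^2 - 5*d + 6))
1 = 1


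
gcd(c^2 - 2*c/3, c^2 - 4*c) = c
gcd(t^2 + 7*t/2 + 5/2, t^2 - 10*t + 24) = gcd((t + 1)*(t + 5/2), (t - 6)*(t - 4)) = 1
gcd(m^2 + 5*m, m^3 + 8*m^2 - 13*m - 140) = m + 5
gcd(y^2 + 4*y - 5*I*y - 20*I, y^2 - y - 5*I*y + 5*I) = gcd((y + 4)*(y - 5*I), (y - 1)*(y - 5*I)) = y - 5*I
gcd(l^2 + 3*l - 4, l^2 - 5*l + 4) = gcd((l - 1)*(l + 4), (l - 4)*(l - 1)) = l - 1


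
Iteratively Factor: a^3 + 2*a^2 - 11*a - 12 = (a + 4)*(a^2 - 2*a - 3) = (a + 1)*(a + 4)*(a - 3)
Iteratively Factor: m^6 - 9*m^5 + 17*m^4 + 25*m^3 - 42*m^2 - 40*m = (m - 2)*(m^5 - 7*m^4 + 3*m^3 + 31*m^2 + 20*m) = m*(m - 2)*(m^4 - 7*m^3 + 3*m^2 + 31*m + 20) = m*(m - 2)*(m + 1)*(m^3 - 8*m^2 + 11*m + 20) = m*(m - 2)*(m + 1)^2*(m^2 - 9*m + 20) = m*(m - 5)*(m - 2)*(m + 1)^2*(m - 4)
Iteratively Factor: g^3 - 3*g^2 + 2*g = (g)*(g^2 - 3*g + 2) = g*(g - 1)*(g - 2)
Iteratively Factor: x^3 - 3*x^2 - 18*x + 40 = (x - 2)*(x^2 - x - 20) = (x - 2)*(x + 4)*(x - 5)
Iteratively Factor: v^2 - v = (v - 1)*(v)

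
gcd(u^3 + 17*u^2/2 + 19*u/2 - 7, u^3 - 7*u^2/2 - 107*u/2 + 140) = u + 7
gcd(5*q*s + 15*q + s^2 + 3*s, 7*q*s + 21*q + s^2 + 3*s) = s + 3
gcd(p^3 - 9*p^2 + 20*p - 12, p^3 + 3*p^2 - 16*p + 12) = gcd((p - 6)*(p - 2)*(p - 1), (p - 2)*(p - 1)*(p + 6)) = p^2 - 3*p + 2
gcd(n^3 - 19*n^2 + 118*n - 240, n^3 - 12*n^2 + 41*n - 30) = n^2 - 11*n + 30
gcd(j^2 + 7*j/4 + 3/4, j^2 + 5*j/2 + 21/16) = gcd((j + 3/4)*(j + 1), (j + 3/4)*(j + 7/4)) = j + 3/4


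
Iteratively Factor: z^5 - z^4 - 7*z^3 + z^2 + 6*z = (z)*(z^4 - z^3 - 7*z^2 + z + 6) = z*(z - 3)*(z^3 + 2*z^2 - z - 2) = z*(z - 3)*(z - 1)*(z^2 + 3*z + 2) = z*(z - 3)*(z - 1)*(z + 1)*(z + 2)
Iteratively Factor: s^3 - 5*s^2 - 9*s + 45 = (s - 5)*(s^2 - 9) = (s - 5)*(s - 3)*(s + 3)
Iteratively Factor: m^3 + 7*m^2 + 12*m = (m + 3)*(m^2 + 4*m) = m*(m + 3)*(m + 4)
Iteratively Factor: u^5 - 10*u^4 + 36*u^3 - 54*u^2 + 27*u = (u - 3)*(u^4 - 7*u^3 + 15*u^2 - 9*u) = u*(u - 3)*(u^3 - 7*u^2 + 15*u - 9) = u*(u - 3)^2*(u^2 - 4*u + 3) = u*(u - 3)^2*(u - 1)*(u - 3)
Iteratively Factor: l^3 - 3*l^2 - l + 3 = (l + 1)*(l^2 - 4*l + 3) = (l - 3)*(l + 1)*(l - 1)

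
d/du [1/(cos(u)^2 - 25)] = 2*sin(u)*cos(u)/(cos(u)^2 - 25)^2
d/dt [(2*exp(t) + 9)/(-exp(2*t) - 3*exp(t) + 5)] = (2*exp(2*t) + 18*exp(t) + 37)*exp(t)/(exp(4*t) + 6*exp(3*t) - exp(2*t) - 30*exp(t) + 25)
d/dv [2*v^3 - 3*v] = 6*v^2 - 3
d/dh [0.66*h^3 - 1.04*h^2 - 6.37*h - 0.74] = 1.98*h^2 - 2.08*h - 6.37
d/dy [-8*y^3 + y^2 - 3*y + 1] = -24*y^2 + 2*y - 3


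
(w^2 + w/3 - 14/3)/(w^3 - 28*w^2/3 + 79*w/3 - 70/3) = (3*w + 7)/(3*w^2 - 22*w + 35)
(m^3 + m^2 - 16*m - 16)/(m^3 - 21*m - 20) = (m - 4)/(m - 5)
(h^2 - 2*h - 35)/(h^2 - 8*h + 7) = (h + 5)/(h - 1)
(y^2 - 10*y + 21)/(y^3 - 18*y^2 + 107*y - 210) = (y - 3)/(y^2 - 11*y + 30)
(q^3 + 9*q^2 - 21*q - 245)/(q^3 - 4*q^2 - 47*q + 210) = (q + 7)/(q - 6)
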